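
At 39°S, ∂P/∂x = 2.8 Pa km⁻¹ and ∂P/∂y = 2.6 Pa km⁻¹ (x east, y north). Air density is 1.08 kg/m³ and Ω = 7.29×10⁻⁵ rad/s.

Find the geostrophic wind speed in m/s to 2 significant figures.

Coriolis parameter at 39°S:
f = 2Ω sin φ = 2 × 7.29×10⁻⁵ × sin 39° = 9.18×10⁻⁵ s⁻¹
In the Southern Hemisphere f is negative: f = −9.18×10⁻⁵ s⁻¹.
Component geostrophic relations (x east, y north):
u_g = −(1/(fρ)) ∂P/∂y,  v_g = (1/(fρ)) ∂P/∂x
u_g = −(2.6×10⁻³)/(−9.18×10⁻⁵ × 1.08) = 26.2 m/s;  v_g = (2.8×10⁻³)/(−9.18×10⁻⁵ × 1.08) = −28.3 m/s
|V_g| = √(u_g² + v_g²) = 38.6 m/s

39 m/s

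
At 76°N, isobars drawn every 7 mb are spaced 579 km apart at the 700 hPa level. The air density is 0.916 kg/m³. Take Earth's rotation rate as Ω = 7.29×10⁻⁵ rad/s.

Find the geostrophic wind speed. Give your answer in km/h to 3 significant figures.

Coriolis parameter at 76°N:
f = 2Ω sin φ = 2 × 7.29×10⁻⁵ × sin 76° = 1.41×10⁻⁴ s⁻¹
Pressure gradient: |∂P/∂n| = 700 Pa / 579000 m = 1.21×10⁻³ Pa/m
Geostrophic balance (pressure-gradient force = Coriolis force):
V_g = (1/(fρ)) |∂P/∂n| = 1.21×10⁻³ / (1.41×10⁻⁴ × 0.916) = 9.33 m/s
Converting: 9.33 m/s × 3.6 = 33.6 km/h

33.6 km/h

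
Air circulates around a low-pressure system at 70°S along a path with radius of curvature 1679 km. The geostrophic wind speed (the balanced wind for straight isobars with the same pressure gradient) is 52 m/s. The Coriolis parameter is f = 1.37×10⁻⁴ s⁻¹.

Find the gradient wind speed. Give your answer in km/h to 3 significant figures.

157 km/h

Around a low, centrifugal force acts outward with Coriolis, so pressure-gradient force balances both:
(1/ρ)|∂P/∂n| = fV + V²/R  →  V² + fR·V − fR·V_g = 0
With fR = 1.37×10⁻⁴ × 1679×10³ m = 230 m/s:
V = [−fR + √((fR)² + 4 fR V_g)]/2 = [−230 + √(230² + 4×230×52)]/2 = 43.7 m/s
Subgeostrophic (V < V_g = 52 m/s), as expected around a low.
Converting: 43.7 m/s × 3.6 = 157 km/h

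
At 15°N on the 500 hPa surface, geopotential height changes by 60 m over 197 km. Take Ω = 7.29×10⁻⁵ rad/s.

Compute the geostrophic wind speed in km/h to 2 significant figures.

290 km/h

Coriolis parameter at 15°N:
f = 2Ω sin φ = 2 × 7.29×10⁻⁵ × sin 15° = 3.77×10⁻⁵ s⁻¹
Height gradient: |∂Z/∂n| = 60 m / 197000 m = 3.05×10⁻⁴
On a pressure surface, geostrophic balance gives V_g = (g/f)|∂Z/∂n|:
V_g = 9.81 × 3.05×10⁻⁴ / 3.77×10⁻⁵ = 79.2 m/s
Converting: 79.2 m/s × 3.6 = 290 km/h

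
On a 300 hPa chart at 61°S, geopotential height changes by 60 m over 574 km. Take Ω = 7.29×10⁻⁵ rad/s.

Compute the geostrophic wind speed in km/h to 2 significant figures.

29 km/h

Coriolis parameter at 61°S:
f = 2Ω sin φ = 2 × 7.29×10⁻⁵ × sin 61° = 1.28×10⁻⁴ s⁻¹
Height gradient: |∂Z/∂n| = 60 m / 574000 m = 1.05×10⁻⁴
On a pressure surface, geostrophic balance gives V_g = (g/f)|∂Z/∂n|:
V_g = 9.81 × 1.05×10⁻⁴ / 1.28×10⁻⁴ = 8.04 m/s
Converting: 8.04 m/s × 3.6 = 29 km/h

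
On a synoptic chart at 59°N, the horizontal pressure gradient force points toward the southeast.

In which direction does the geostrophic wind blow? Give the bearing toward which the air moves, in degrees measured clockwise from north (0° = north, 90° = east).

The pressure-gradient force points toward the southeast (bearing 135°).
Geostrophic balance: in the Northern Hemisphere the Coriolis force deflects motion to the right, so the geostrophic wind blows 90° to the right of the pressure-gradient force (low pressure on the left).
Rotating 135° by 90° clockwise gives 225° — the wind blows toward the southwest.

225°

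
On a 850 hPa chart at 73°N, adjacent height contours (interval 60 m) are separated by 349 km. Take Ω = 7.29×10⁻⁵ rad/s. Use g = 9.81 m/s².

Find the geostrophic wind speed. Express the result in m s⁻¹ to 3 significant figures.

12.1 m s⁻¹

Coriolis parameter at 73°N:
f = 2Ω sin φ = 2 × 7.29×10⁻⁵ × sin 73° = 1.39×10⁻⁴ s⁻¹
Height gradient: |∂Z/∂n| = 60 m / 349000 m = 1.72×10⁻⁴
On a pressure surface, geostrophic balance gives V_g = (g/f)|∂Z/∂n|:
V_g = 9.81 × 1.72×10⁻⁴ / 1.39×10⁻⁴ = 12.1 m/s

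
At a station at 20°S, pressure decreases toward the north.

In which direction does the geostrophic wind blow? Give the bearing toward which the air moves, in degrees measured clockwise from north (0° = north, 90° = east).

270°

The pressure-gradient force points toward the north (bearing 000°).
Geostrophic balance: in the Southern Hemisphere the Coriolis force deflects motion to the left, so the geostrophic wind blows 90° to the left of the pressure-gradient force (low pressure on the right).
Rotating 000° by 90° counterclockwise gives 270° — the wind blows toward the west.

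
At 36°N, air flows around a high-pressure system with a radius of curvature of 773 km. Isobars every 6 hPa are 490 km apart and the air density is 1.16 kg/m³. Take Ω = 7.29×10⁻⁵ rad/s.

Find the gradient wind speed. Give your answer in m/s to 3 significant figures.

Coriolis parameter at 36°N:
f = 2Ω sin φ = 2 × 7.29×10⁻⁵ × sin 36° = 8.57×10⁻⁵ s⁻¹
Pressure gradient: |∂P/∂n| = 600 Pa / 490000 m = 1.22×10⁻³ Pa/m
Geostrophic speed: V_g = |∂P/∂n|/(fρ) = 1.22×10⁻³/(8.57×10⁻⁵ × 1.16) = 12.3 m/s
Around a high, pressure-gradient force acts outward with centrifugal, so Coriolis balances both:
fV = (1/ρ)|∂P/∂n| + V²/R  →  V² − fR·V + fR·V_g = 0
With fR = 8.57×10⁻⁵ × 773×10³ m = 66.2 m/s:
V = [fR − √((fR)² − 4 fR V_g)]/2 = [66.2 − √(66.2² − 4×66.2×12.3)]/2 = 16.4 m/s
Supergeostrophic (V > V_g = 12.3 m/s), as expected around a high.

16.4 m/s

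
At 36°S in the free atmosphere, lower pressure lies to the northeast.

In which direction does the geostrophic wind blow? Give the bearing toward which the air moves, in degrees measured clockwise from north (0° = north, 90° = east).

The pressure-gradient force points toward the northeast (bearing 045°).
Geostrophic balance: in the Southern Hemisphere the Coriolis force deflects motion to the left, so the geostrophic wind blows 90° to the left of the pressure-gradient force (low pressure on the right).
Rotating 045° by 90° counterclockwise gives 315° — the wind blows toward the northwest.

315°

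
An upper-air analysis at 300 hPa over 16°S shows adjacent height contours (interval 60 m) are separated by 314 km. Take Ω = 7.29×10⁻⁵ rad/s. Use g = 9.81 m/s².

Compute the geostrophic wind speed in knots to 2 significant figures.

91 knots

Coriolis parameter at 16°S:
f = 2Ω sin φ = 2 × 7.29×10⁻⁵ × sin 16° = 4.02×10⁻⁵ s⁻¹
Height gradient: |∂Z/∂n| = 60 m / 314000 m = 1.91×10⁻⁴
On a pressure surface, geostrophic balance gives V_g = (g/f)|∂Z/∂n|:
V_g = 9.81 × 1.91×10⁻⁴ / 4.02×10⁻⁵ = 46.6 m/s
Converting: 46.6 m/s × 1.944 = 91 knots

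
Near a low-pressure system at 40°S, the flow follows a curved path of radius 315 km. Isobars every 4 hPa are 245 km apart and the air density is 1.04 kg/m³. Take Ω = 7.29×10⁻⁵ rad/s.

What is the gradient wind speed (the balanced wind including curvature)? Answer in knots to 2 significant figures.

Coriolis parameter at 40°S:
f = 2Ω sin φ = 2 × 7.29×10⁻⁵ × sin 40° = 9.37×10⁻⁵ s⁻¹
Pressure gradient: |∂P/∂n| = 400 Pa / 245000 m = 1.63×10⁻³ Pa/m
Geostrophic speed: V_g = |∂P/∂n|/(fρ) = 1.63×10⁻³/(9.37×10⁻⁵ × 1.04) = 16.8 m/s
Around a low, centrifugal force acts outward with Coriolis, so pressure-gradient force balances both:
(1/ρ)|∂P/∂n| = fV + V²/R  →  V² + fR·V − fR·V_g = 0
With fR = 9.37×10⁻⁵ × 315×10³ m = 29.5 m/s:
V = [−fR + √((fR)² + 4 fR V_g)]/2 = [−29.5 + √(29.5² + 4×29.5×16.8)]/2 = 11.9 m/s
Subgeostrophic (V < V_g = 16.8 m/s), as expected around a low.
Converting: 11.9 m/s × 1.944 = 23 knots

23 knots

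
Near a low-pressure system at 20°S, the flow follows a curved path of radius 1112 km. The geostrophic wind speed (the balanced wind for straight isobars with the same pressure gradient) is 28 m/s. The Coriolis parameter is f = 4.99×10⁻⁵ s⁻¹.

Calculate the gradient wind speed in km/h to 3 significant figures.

73.6 km/h

Around a low, centrifugal force acts outward with Coriolis, so pressure-gradient force balances both:
(1/ρ)|∂P/∂n| = fV + V²/R  →  V² + fR·V − fR·V_g = 0
With fR = 4.99×10⁻⁵ × 1112×10³ m = 55.5 m/s:
V = [−fR + √((fR)² + 4 fR V_g)]/2 = [−55.5 + √(55.5² + 4×55.5×28)]/2 = 20.5 m/s
Subgeostrophic (V < V_g = 28 m/s), as expected around a low.
Converting: 20.5 m/s × 3.6 = 73.6 km/h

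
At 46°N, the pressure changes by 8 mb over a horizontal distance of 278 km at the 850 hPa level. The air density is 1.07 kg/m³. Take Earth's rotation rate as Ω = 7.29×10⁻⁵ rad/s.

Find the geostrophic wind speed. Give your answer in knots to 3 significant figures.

49.8 knots

Coriolis parameter at 46°N:
f = 2Ω sin φ = 2 × 7.29×10⁻⁵ × sin 46° = 1.05×10⁻⁴ s⁻¹
Pressure gradient: |∂P/∂n| = 800 Pa / 278000 m = 2.88×10⁻³ Pa/m
Geostrophic balance (pressure-gradient force = Coriolis force):
V_g = (1/(fρ)) |∂P/∂n| = 2.88×10⁻³ / (1.05×10⁻⁴ × 1.07) = 25.6 m/s
Converting: 25.6 m/s × 1.944 = 49.8 knots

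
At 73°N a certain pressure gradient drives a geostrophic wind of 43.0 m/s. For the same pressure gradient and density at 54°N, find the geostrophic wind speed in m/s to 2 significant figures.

With the same pressure gradient and density, V_g ∝ 1/f ∝ 1/sin φ.
V₂ = V₁ · sin φ₁ / sin φ₂ = 43.0 × sin 73° / sin 54°
V₂ = 43.0 × 0.9563/0.8090 = 51 m/s

51 m/s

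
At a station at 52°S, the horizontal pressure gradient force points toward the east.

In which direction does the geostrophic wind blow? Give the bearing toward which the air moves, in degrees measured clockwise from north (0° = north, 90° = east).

The pressure-gradient force points toward the east (bearing 090°).
Geostrophic balance: in the Southern Hemisphere the Coriolis force deflects motion to the left, so the geostrophic wind blows 90° to the left of the pressure-gradient force (low pressure on the right).
Rotating 090° by 90° counterclockwise gives 000° — the wind blows toward the north.

000°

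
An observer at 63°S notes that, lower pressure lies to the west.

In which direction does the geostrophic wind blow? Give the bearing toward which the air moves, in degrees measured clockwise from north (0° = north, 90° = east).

180°

The pressure-gradient force points toward the west (bearing 270°).
Geostrophic balance: in the Southern Hemisphere the Coriolis force deflects motion to the left, so the geostrophic wind blows 90° to the left of the pressure-gradient force (low pressure on the right).
Rotating 270° by 90° counterclockwise gives 180° — the wind blows toward the south.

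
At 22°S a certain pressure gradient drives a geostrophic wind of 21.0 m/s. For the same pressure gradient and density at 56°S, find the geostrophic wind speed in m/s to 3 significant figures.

With the same pressure gradient and density, V_g ∝ 1/f ∝ 1/sin φ.
V₂ = V₁ · sin φ₁ / sin φ₂ = 21.0 × sin 22° / sin 56°
V₂ = 21.0 × 0.3746/0.8290 = 9.49 m/s

9.49 m/s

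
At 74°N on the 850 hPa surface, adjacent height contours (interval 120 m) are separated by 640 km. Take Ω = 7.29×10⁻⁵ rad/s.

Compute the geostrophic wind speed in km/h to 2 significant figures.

47 km/h

Coriolis parameter at 74°N:
f = 2Ω sin φ = 2 × 7.29×10⁻⁵ × sin 74° = 1.40×10⁻⁴ s⁻¹
Height gradient: |∂Z/∂n| = 120 m / 640000 m = 1.88×10⁻⁴
On a pressure surface, geostrophic balance gives V_g = (g/f)|∂Z/∂n|:
V_g = 9.81 × 1.88×10⁻⁴ / 1.40×10⁻⁴ = 13.1 m/s
Converting: 13.1 m/s × 3.6 = 47 km/h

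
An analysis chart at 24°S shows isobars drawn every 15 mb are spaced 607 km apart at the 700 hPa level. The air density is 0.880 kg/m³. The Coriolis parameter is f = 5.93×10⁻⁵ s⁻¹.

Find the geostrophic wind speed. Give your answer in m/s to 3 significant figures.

47.4 m/s

Pressure gradient: |∂P/∂n| = 1500 Pa / 607000 m = 2.47×10⁻³ Pa/m
Geostrophic balance (pressure-gradient force = Coriolis force):
V_g = (1/(fρ)) |∂P/∂n| = 2.47×10⁻³ / (5.93×10⁻⁵ × 0.880) = 47.4 m/s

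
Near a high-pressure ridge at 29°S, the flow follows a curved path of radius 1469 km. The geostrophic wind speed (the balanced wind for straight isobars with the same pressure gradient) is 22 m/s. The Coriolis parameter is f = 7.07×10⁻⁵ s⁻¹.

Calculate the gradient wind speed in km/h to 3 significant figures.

114 km/h

Around a high, pressure-gradient force acts outward with centrifugal, so Coriolis balances both:
fV = (1/ρ)|∂P/∂n| + V²/R  →  V² − fR·V + fR·V_g = 0
With fR = 7.07×10⁻⁵ × 1469×10³ m = 104 m/s:
V = [fR − √((fR)² − 4 fR V_g)]/2 = [104 − √(104² − 4×104×22)]/2 = 31.6 m/s
Supergeostrophic (V > V_g = 22 m/s), as expected around a high.
Converting: 31.6 m/s × 3.6 = 114 km/h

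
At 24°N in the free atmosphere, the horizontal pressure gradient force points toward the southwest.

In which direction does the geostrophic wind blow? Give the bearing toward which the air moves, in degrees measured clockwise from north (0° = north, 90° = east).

The pressure-gradient force points toward the southwest (bearing 225°).
Geostrophic balance: in the Northern Hemisphere the Coriolis force deflects motion to the right, so the geostrophic wind blows 90° to the right of the pressure-gradient force (low pressure on the left).
Rotating 225° by 90° clockwise gives 315° — the wind blows toward the northwest.

315°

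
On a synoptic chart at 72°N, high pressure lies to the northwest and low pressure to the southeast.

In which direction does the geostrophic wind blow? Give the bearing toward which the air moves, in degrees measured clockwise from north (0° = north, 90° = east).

225°

The pressure-gradient force points toward the southeast (bearing 135°).
Geostrophic balance: in the Northern Hemisphere the Coriolis force deflects motion to the right, so the geostrophic wind blows 90° to the right of the pressure-gradient force (low pressure on the left).
Rotating 135° by 90° clockwise gives 225° — the wind blows toward the southwest.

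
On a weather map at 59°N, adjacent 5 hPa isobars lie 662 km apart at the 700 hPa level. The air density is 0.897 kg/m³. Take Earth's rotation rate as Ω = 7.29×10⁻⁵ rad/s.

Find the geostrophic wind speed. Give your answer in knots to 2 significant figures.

Coriolis parameter at 59°N:
f = 2Ω sin φ = 2 × 7.29×10⁻⁵ × sin 59° = 1.25×10⁻⁴ s⁻¹
Pressure gradient: |∂P/∂n| = 500 Pa / 662000 m = 7.55×10⁻⁴ Pa/m
Geostrophic balance (pressure-gradient force = Coriolis force):
V_g = (1/(fρ)) |∂P/∂n| = 7.55×10⁻⁴ / (1.25×10⁻⁴ × 0.897) = 6.74 m/s
Converting: 6.74 m/s × 1.944 = 13 knots

13 knots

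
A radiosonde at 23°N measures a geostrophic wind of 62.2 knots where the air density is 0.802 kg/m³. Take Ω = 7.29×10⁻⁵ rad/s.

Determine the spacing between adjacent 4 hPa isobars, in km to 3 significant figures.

Coriolis parameter at 23°N:
f = 2Ω sin φ = 2 × 7.29×10⁻⁵ × sin 23° = 5.70×10⁻⁵ s⁻¹
Wind speed in SI: 62.2 knots = 32.0 m/s
Geostrophic balance rearranged: |∂P/∂n| = f ρ V_g
|∂P/∂n| = 5.70×10⁻⁵ × 0.802 × 32.0 = 1.46×10⁻³ Pa/m
Isobar spacing: Δn = ΔP/|∂P/∂n| = 400 Pa / 1.46×10⁻³ Pa/m = 273603 m ≈ 274 km

274 km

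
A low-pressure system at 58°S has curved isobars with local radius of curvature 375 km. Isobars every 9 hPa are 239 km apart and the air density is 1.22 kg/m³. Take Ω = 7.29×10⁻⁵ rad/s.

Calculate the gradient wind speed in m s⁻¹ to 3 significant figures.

18.0 m s⁻¹

Coriolis parameter at 58°S:
f = 2Ω sin φ = 2 × 7.29×10⁻⁵ × sin 58° = 1.24×10⁻⁴ s⁻¹
Pressure gradient: |∂P/∂n| = 900 Pa / 239000 m = 3.77×10⁻³ Pa/m
Geostrophic speed: V_g = |∂P/∂n|/(fρ) = 3.77×10⁻³/(1.24×10⁻⁴ × 1.22) = 25.0 m/s
Around a low, centrifugal force acts outward with Coriolis, so pressure-gradient force balances both:
(1/ρ)|∂P/∂n| = fV + V²/R  →  V² + fR·V − fR·V_g = 0
With fR = 1.24×10⁻⁴ × 375×10³ m = 46.4 m/s:
V = [−fR + √((fR)² + 4 fR V_g)]/2 = [−46.4 + √(46.4² + 4×46.4×25)]/2 = 18 m/s
Subgeostrophic (V < V_g = 25 m/s), as expected around a low.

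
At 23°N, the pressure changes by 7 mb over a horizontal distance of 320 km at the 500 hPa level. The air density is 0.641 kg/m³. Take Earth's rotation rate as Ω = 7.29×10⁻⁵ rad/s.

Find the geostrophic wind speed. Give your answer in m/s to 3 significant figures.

59.9 m/s

Coriolis parameter at 23°N:
f = 2Ω sin φ = 2 × 7.29×10⁻⁵ × sin 23° = 5.70×10⁻⁵ s⁻¹
Pressure gradient: |∂P/∂n| = 700 Pa / 320000 m = 2.19×10⁻³ Pa/m
Geostrophic balance (pressure-gradient force = Coriolis force):
V_g = (1/(fρ)) |∂P/∂n| = 2.19×10⁻³ / (5.70×10⁻⁵ × 0.641) = 59.9 m/s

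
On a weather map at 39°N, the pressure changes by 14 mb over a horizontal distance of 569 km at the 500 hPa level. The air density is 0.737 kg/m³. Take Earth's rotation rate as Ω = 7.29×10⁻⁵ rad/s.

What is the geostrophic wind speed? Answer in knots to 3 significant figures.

70.7 knots

Coriolis parameter at 39°N:
f = 2Ω sin φ = 2 × 7.29×10⁻⁵ × sin 39° = 9.18×10⁻⁵ s⁻¹
Pressure gradient: |∂P/∂n| = 1400 Pa / 569000 m = 2.46×10⁻³ Pa/m
Geostrophic balance (pressure-gradient force = Coriolis force):
V_g = (1/(fρ)) |∂P/∂n| = 2.46×10⁻³ / (9.18×10⁻⁵ × 0.737) = 36.4 m/s
Converting: 36.4 m/s × 1.944 = 70.7 knots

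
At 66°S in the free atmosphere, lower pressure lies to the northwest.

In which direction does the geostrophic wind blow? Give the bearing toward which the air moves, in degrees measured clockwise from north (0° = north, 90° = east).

The pressure-gradient force points toward the northwest (bearing 315°).
Geostrophic balance: in the Southern Hemisphere the Coriolis force deflects motion to the left, so the geostrophic wind blows 90° to the left of the pressure-gradient force (low pressure on the right).
Rotating 315° by 90° counterclockwise gives 225° — the wind blows toward the southwest.

225°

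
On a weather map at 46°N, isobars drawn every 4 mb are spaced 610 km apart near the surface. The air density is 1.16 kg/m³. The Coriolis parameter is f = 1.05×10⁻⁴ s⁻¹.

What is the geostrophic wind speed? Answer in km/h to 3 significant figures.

19.4 km/h

Pressure gradient: |∂P/∂n| = 400 Pa / 610000 m = 6.56×10⁻⁴ Pa/m
Geostrophic balance (pressure-gradient force = Coriolis force):
V_g = (1/(fρ)) |∂P/∂n| = 6.56×10⁻⁴ / (1.05×10⁻⁴ × 1.16) = 5.38 m/s
Converting: 5.38 m/s × 3.6 = 19.4 km/h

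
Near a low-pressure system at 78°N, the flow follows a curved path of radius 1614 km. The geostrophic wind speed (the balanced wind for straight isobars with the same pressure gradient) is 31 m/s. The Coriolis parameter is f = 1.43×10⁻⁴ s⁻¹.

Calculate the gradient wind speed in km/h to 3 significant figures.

Around a low, centrifugal force acts outward with Coriolis, so pressure-gradient force balances both:
(1/ρ)|∂P/∂n| = fV + V²/R  →  V² + fR·V − fR·V_g = 0
With fR = 1.43×10⁻⁴ × 1614×10³ m = 231 m/s:
V = [−fR + √((fR)² + 4 fR V_g)]/2 = [−231 + √(231² + 4×231×31)]/2 = 27.7 m/s
Subgeostrophic (V < V_g = 31 m/s), as expected around a low.
Converting: 27.7 m/s × 3.6 = 99.6 km/h

99.6 km/h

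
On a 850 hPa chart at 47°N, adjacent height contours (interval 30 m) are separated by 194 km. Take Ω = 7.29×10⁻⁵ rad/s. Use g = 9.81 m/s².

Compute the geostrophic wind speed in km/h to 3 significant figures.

51.2 km/h

Coriolis parameter at 47°N:
f = 2Ω sin φ = 2 × 7.29×10⁻⁵ × sin 47° = 1.07×10⁻⁴ s⁻¹
Height gradient: |∂Z/∂n| = 30 m / 194000 m = 1.55×10⁻⁴
On a pressure surface, geostrophic balance gives V_g = (g/f)|∂Z/∂n|:
V_g = 9.81 × 1.55×10⁻⁴ / 1.07×10⁻⁴ = 14.2 m/s
Converting: 14.2 m/s × 3.6 = 51.2 km/h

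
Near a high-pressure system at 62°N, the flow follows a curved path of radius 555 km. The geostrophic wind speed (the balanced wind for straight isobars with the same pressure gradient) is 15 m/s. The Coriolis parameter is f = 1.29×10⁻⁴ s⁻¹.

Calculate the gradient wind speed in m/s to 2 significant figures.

21 m/s

Around a high, pressure-gradient force acts outward with centrifugal, so Coriolis balances both:
fV = (1/ρ)|∂P/∂n| + V²/R  →  V² − fR·V + fR·V_g = 0
With fR = 1.29×10⁻⁴ × 555×10³ m = 71.6 m/s:
V = [fR − √((fR)² − 4 fR V_g)]/2 = [71.6 − √(71.6² − 4×71.6×15)]/2 = 21.4 m/s
Supergeostrophic (V > V_g = 15 m/s), as expected around a high.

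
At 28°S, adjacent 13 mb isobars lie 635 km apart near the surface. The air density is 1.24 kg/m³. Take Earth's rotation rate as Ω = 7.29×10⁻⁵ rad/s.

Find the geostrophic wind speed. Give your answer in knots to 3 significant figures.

Coriolis parameter at 28°S:
f = 2Ω sin φ = 2 × 7.29×10⁻⁵ × sin 28° = 6.84×10⁻⁵ s⁻¹
Pressure gradient: |∂P/∂n| = 1300 Pa / 635000 m = 2.05×10⁻³ Pa/m
Geostrophic balance (pressure-gradient force = Coriolis force):
V_g = (1/(fρ)) |∂P/∂n| = 2.05×10⁻³ / (6.84×10⁻⁵ × 1.24) = 24.1 m/s
Converting: 24.1 m/s × 1.944 = 46.9 knots

46.9 knots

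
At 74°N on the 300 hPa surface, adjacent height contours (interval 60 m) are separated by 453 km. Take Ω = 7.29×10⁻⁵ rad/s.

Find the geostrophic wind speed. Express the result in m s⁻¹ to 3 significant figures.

Coriolis parameter at 74°N:
f = 2Ω sin φ = 2 × 7.29×10⁻⁵ × sin 74° = 1.40×10⁻⁴ s⁻¹
Height gradient: |∂Z/∂n| = 60 m / 453000 m = 1.32×10⁻⁴
On a pressure surface, geostrophic balance gives V_g = (g/f)|∂Z/∂n|:
V_g = 9.81 × 1.32×10⁻⁴ / 1.40×10⁻⁴ = 9.27 m/s

9.27 m s⁻¹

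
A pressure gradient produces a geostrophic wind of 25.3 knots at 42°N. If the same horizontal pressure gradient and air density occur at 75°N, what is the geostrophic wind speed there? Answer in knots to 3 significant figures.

With the same pressure gradient and density, V_g ∝ 1/f ∝ 1/sin φ.
V₂ = V₁ · sin φ₁ / sin φ₂ = 25.3 × sin 42° / sin 75°
V₂ = 25.3 × 0.6691/0.9659 = 17.5 knots

17.5 knots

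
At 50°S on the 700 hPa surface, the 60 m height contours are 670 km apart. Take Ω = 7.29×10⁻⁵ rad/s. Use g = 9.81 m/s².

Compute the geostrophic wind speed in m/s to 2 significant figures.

Coriolis parameter at 50°S:
f = 2Ω sin φ = 2 × 7.29×10⁻⁵ × sin 50° = 1.12×10⁻⁴ s⁻¹
Height gradient: |∂Z/∂n| = 60 m / 670000 m = 8.96×10⁻⁵
On a pressure surface, geostrophic balance gives V_g = (g/f)|∂Z/∂n|:
V_g = 9.81 × 8.96×10⁻⁵ / 1.12×10⁻⁴ = 7.87 m/s

7.9 m/s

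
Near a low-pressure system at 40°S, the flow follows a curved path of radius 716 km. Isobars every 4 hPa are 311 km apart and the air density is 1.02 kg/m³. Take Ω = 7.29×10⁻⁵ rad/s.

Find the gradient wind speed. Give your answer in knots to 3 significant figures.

22.3 knots

Coriolis parameter at 40°S:
f = 2Ω sin φ = 2 × 7.29×10⁻⁵ × sin 40° = 9.37×10⁻⁵ s⁻¹
Pressure gradient: |∂P/∂n| = 400 Pa / 311000 m = 1.29×10⁻³ Pa/m
Geostrophic speed: V_g = |∂P/∂n|/(fρ) = 1.29×10⁻³/(9.37×10⁻⁵ × 1.02) = 13.5 m/s
Around a low, centrifugal force acts outward with Coriolis, so pressure-gradient force balances both:
(1/ρ)|∂P/∂n| = fV + V²/R  →  V² + fR·V − fR·V_g = 0
With fR = 9.37×10⁻⁵ × 716×10³ m = 67.1 m/s:
V = [−fR + √((fR)² + 4 fR V_g)]/2 = [−67.1 + √(67.1² + 4×67.1×13.5)]/2 = 11.5 m/s
Subgeostrophic (V < V_g = 13.5 m/s), as expected around a low.
Converting: 11.5 m/s × 1.944 = 22.3 knots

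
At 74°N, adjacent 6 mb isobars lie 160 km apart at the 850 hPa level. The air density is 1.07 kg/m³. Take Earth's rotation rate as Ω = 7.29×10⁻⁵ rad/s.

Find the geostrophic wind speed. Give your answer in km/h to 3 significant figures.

Coriolis parameter at 74°N:
f = 2Ω sin φ = 2 × 7.29×10⁻⁵ × sin 74° = 1.40×10⁻⁴ s⁻¹
Pressure gradient: |∂P/∂n| = 600 Pa / 160000 m = 3.75×10⁻³ Pa/m
Geostrophic balance (pressure-gradient force = Coriolis force):
V_g = (1/(fρ)) |∂P/∂n| = 3.75×10⁻³ / (1.40×10⁻⁴ × 1.07) = 25.0 m/s
Converting: 25.0 m/s × 3.6 = 90.0 km/h

90.0 km/h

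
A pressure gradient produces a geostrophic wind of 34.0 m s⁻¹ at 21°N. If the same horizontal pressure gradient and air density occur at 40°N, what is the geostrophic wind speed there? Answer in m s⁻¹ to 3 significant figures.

19.0 m s⁻¹

With the same pressure gradient and density, V_g ∝ 1/f ∝ 1/sin φ.
V₂ = V₁ · sin φ₁ / sin φ₂ = 34.0 × sin 21° / sin 40°
V₂ = 34.0 × 0.3584/0.6428 = 19.0 m s⁻¹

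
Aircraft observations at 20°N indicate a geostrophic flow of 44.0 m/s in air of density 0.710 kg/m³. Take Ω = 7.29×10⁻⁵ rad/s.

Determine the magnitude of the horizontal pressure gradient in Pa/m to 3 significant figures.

1.56×10⁻³ Pa/m

Coriolis parameter at 20°N:
f = 2Ω sin φ = 2 × 7.29×10⁻⁵ × sin 20° = 4.99×10⁻⁵ s⁻¹
Geostrophic balance rearranged: |∂P/∂n| = f ρ V_g
|∂P/∂n| = 4.99×10⁻⁵ × 0.710 × 44.0 = 1.56×10⁻³ Pa/m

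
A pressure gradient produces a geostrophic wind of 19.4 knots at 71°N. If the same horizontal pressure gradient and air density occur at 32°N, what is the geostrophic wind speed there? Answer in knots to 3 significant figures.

34.6 knots

With the same pressure gradient and density, V_g ∝ 1/f ∝ 1/sin φ.
V₂ = V₁ · sin φ₁ / sin φ₂ = 19.4 × sin 71° / sin 32°
V₂ = 19.4 × 0.9455/0.5299 = 34.6 knots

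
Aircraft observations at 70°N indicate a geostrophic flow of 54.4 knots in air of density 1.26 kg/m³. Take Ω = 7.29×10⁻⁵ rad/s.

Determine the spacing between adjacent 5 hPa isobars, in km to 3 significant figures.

103 km

Coriolis parameter at 70°N:
f = 2Ω sin φ = 2 × 7.29×10⁻⁵ × sin 70° = 1.37×10⁻⁴ s⁻¹
Wind speed in SI: 54.4 knots = 28.0 m/s
Geostrophic balance rearranged: |∂P/∂n| = f ρ V_g
|∂P/∂n| = 1.37×10⁻⁴ × 1.26 × 28.0 = 4.83×10⁻³ Pa/m
Isobar spacing: Δn = ΔP/|∂P/∂n| = 500 Pa / 4.83×10⁻³ Pa/m = 103495 m ≈ 103 km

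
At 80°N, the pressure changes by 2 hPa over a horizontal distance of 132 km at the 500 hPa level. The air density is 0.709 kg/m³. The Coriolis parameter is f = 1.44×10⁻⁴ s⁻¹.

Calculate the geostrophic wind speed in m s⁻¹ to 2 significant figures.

Pressure gradient: |∂P/∂n| = 200 Pa / 132000 m = 1.52×10⁻³ Pa/m
Geostrophic balance (pressure-gradient force = Coriolis force):
V_g = (1/(fρ)) |∂P/∂n| = 1.52×10⁻³ / (1.44×10⁻⁴ × 0.709) = 14.8 m/s

15 m s⁻¹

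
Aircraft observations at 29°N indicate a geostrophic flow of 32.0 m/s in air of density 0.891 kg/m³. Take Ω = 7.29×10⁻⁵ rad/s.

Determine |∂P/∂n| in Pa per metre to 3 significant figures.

2.02×10⁻³ Pa/m

Coriolis parameter at 29°N:
f = 2Ω sin φ = 2 × 7.29×10⁻⁵ × sin 29° = 7.07×10⁻⁵ s⁻¹
Geostrophic balance rearranged: |∂P/∂n| = f ρ V_g
|∂P/∂n| = 7.07×10⁻⁵ × 0.891 × 32.0 = 2.02×10⁻³ Pa/m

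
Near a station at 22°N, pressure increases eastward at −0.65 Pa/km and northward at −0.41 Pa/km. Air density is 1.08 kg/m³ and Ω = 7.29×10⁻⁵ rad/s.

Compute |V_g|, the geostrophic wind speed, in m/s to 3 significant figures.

13.0 m/s

Coriolis parameter at 22°N:
f = 2Ω sin φ = 2 × 7.29×10⁻⁵ × sin 22° = 5.46×10⁻⁵ s⁻¹
Component geostrophic relations (x east, y north):
u_g = −(1/(fρ)) ∂P/∂y,  v_g = (1/(fρ)) ∂P/∂x
u_g = −(−0.41×10⁻³)/(5.46×10⁻⁵ × 1.08) = 6.95 m/s;  v_g = (−0.65×10⁻³)/(5.46×10⁻⁵ × 1.08) = −11.0 m/s
|V_g| = √(u_g² + v_g²) = 13.0 m/s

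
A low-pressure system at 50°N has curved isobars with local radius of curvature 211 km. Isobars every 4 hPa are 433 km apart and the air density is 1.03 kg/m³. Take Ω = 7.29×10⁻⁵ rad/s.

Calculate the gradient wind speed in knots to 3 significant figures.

12.3 knots

Coriolis parameter at 50°N:
f = 2Ω sin φ = 2 × 7.29×10⁻⁵ × sin 50° = 1.12×10⁻⁴ s⁻¹
Pressure gradient: |∂P/∂n| = 400 Pa / 433000 m = 9.24×10⁻⁴ Pa/m
Geostrophic speed: V_g = |∂P/∂n|/(fρ) = 9.24×10⁻⁴/(1.12×10⁻⁴ × 1.03) = 8.03 m/s
Around a low, centrifugal force acts outward with Coriolis, so pressure-gradient force balances both:
(1/ρ)|∂P/∂n| = fV + V²/R  →  V² + fR·V − fR·V_g = 0
With fR = 1.12×10⁻⁴ × 211×10³ m = 23.6 m/s:
V = [−fR + √((fR)² + 4 fR V_g)]/2 = [−23.6 + √(23.6² + 4×23.6×8.03)]/2 = 6.33 m/s
Subgeostrophic (V < V_g = 8.03 m/s), as expected around a low.
Converting: 6.33 m/s × 1.944 = 12.3 knots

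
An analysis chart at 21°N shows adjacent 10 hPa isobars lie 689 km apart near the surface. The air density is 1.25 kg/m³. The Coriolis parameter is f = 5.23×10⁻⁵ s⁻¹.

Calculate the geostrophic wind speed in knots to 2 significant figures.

43 knots

Pressure gradient: |∂P/∂n| = 1000 Pa / 689000 m = 1.45×10⁻³ Pa/m
Geostrophic balance (pressure-gradient force = Coriolis force):
V_g = (1/(fρ)) |∂P/∂n| = 1.45×10⁻³ / (5.23×10⁻⁵ × 1.25) = 22.2 m/s
Converting: 22.2 m/s × 1.944 = 43 knots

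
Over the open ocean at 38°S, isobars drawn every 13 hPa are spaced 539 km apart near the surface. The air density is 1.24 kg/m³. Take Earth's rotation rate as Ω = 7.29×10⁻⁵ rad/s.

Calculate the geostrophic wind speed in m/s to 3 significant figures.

Coriolis parameter at 38°S:
f = 2Ω sin φ = 2 × 7.29×10⁻⁵ × sin 38° = 8.98×10⁻⁵ s⁻¹
Pressure gradient: |∂P/∂n| = 1300 Pa / 539000 m = 2.41×10⁻³ Pa/m
Geostrophic balance (pressure-gradient force = Coriolis force):
V_g = (1/(fρ)) |∂P/∂n| = 2.41×10⁻³ / (8.98×10⁻⁵ × 1.24) = 21.7 m/s

21.7 m/s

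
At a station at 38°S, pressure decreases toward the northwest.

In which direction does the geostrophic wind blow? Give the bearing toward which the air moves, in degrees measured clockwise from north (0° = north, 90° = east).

225°

The pressure-gradient force points toward the northwest (bearing 315°).
Geostrophic balance: in the Southern Hemisphere the Coriolis force deflects motion to the left, so the geostrophic wind blows 90° to the left of the pressure-gradient force (low pressure on the right).
Rotating 315° by 90° counterclockwise gives 225° — the wind blows toward the southwest.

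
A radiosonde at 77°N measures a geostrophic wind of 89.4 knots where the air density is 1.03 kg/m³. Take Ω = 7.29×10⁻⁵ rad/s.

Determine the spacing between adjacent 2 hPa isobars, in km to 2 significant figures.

30 km

Coriolis parameter at 77°N:
f = 2Ω sin φ = 2 × 7.29×10⁻⁵ × sin 77° = 1.42×10⁻⁴ s⁻¹
Wind speed in SI: 89.4 knots = 46.0 m/s
Geostrophic balance rearranged: |∂P/∂n| = f ρ V_g
|∂P/∂n| = 1.42×10⁻⁴ × 1.03 × 46.0 = 6.73×10⁻³ Pa/m
Isobar spacing: Δn = ΔP/|∂P/∂n| = 200 Pa / 6.73×10⁻³ Pa/m = 29719 m ≈ 30 km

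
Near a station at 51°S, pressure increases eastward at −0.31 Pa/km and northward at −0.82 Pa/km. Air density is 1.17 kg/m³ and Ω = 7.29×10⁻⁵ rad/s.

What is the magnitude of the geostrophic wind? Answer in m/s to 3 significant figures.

Coriolis parameter at 51°S:
f = 2Ω sin φ = 2 × 7.29×10⁻⁵ × sin 51° = 1.13×10⁻⁴ s⁻¹
In the Southern Hemisphere f is negative: f = −1.13×10⁻⁴ s⁻¹.
Component geostrophic relations (x east, y north):
u_g = −(1/(fρ)) ∂P/∂y,  v_g = (1/(fρ)) ∂P/∂x
u_g = −(−0.82×10⁻³)/(−1.13×10⁻⁴ × 1.17) = −6.19 m/s;  v_g = (−0.31×10⁻³)/(−1.13×10⁻⁴ × 1.17) = 2.34 m/s
|V_g| = √(u_g² + v_g²) = 6.61 m/s

6.61 m/s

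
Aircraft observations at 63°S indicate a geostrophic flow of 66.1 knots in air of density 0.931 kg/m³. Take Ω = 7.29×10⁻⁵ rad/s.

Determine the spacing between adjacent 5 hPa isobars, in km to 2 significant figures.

120 km

Coriolis parameter at 63°S:
f = 2Ω sin φ = 2 × 7.29×10⁻⁵ × sin 63° = 1.30×10⁻⁴ s⁻¹
Wind speed in SI: 66.1 knots = 34.0 m/s
Geostrophic balance rearranged: |∂P/∂n| = f ρ V_g
|∂P/∂n| = 1.30×10⁻⁴ × 0.931 × 34.0 = 4.11×10⁻³ Pa/m
Isobar spacing: Δn = ΔP/|∂P/∂n| = 500 Pa / 4.11×10⁻³ Pa/m = 121574 m ≈ 120 km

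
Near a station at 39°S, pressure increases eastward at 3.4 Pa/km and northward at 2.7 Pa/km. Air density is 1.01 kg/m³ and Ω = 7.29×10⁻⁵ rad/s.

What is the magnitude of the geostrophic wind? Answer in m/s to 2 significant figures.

47 m/s

Coriolis parameter at 39°S:
f = 2Ω sin φ = 2 × 7.29×10⁻⁵ × sin 39° = 9.18×10⁻⁵ s⁻¹
In the Southern Hemisphere f is negative: f = −9.18×10⁻⁵ s⁻¹.
Component geostrophic relations (x east, y north):
u_g = −(1/(fρ)) ∂P/∂y,  v_g = (1/(fρ)) ∂P/∂x
u_g = −(2.7×10⁻³)/(−9.18×10⁻⁵ × 1.01) = 29.1 m/s;  v_g = (3.4×10⁻³)/(−9.18×10⁻⁵ × 1.01) = −36.7 m/s
|V_g| = √(u_g² + v_g²) = 46.8 m/s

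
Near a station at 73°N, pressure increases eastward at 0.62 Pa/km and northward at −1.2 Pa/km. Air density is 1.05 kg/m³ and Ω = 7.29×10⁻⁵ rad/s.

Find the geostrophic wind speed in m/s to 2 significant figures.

Coriolis parameter at 73°N:
f = 2Ω sin φ = 2 × 7.29×10⁻⁵ × sin 73° = 1.39×10⁻⁴ s⁻¹
Component geostrophic relations (x east, y north):
u_g = −(1/(fρ)) ∂P/∂y,  v_g = (1/(fρ)) ∂P/∂x
u_g = −(−1.2×10⁻³)/(1.39×10⁻⁴ × 1.05) = 8.20 m/s;  v_g = (0.62×10⁻³)/(1.39×10⁻⁴ × 1.05) = 4.23 m/s
|V_g| = √(u_g² + v_g²) = 9.23 m/s

9.2 m/s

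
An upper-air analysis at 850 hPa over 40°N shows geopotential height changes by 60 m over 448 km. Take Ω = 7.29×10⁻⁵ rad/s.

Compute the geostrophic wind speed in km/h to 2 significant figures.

Coriolis parameter at 40°N:
f = 2Ω sin φ = 2 × 7.29×10⁻⁵ × sin 40° = 9.37×10⁻⁵ s⁻¹
Height gradient: |∂Z/∂n| = 60 m / 448000 m = 1.34×10⁻⁴
On a pressure surface, geostrophic balance gives V_g = (g/f)|∂Z/∂n|:
V_g = 9.81 × 1.34×10⁻⁴ / 9.37×10⁻⁵ = 14.0 m/s
Converting: 14.0 m/s × 3.6 = 50 km/h

50 km/h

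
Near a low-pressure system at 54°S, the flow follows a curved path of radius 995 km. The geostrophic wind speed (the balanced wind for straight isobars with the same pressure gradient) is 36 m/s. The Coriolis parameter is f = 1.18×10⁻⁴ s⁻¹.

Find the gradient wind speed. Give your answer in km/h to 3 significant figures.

Around a low, centrifugal force acts outward with Coriolis, so pressure-gradient force balances both:
(1/ρ)|∂P/∂n| = fV + V²/R  →  V² + fR·V − fR·V_g = 0
With fR = 1.18×10⁻⁴ × 995×10³ m = 117 m/s:
V = [−fR + √((fR)² + 4 fR V_g)]/2 = [−117 + √(117² + 4×117×36)]/2 = 28.9 m/s
Subgeostrophic (V < V_g = 36 m/s), as expected around a low.
Converting: 28.9 m/s × 3.6 = 104 km/h

104 km/h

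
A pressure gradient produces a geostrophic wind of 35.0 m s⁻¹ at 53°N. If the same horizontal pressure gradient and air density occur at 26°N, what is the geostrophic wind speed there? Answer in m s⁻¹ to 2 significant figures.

64 m s⁻¹

With the same pressure gradient and density, V_g ∝ 1/f ∝ 1/sin φ.
V₂ = V₁ · sin φ₁ / sin φ₂ = 35.0 × sin 53° / sin 26°
V₂ = 35.0 × 0.7986/0.4384 = 64 m s⁻¹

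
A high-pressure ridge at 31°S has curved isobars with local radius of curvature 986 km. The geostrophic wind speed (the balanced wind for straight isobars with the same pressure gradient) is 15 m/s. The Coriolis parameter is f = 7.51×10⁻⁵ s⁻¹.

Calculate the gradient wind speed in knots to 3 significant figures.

40.6 knots

Around a high, pressure-gradient force acts outward with centrifugal, so Coriolis balances both:
fV = (1/ρ)|∂P/∂n| + V²/R  →  V² − fR·V + fR·V_g = 0
With fR = 7.51×10⁻⁵ × 986×10³ m = 74.0 m/s:
V = [fR − √((fR)² − 4 fR V_g)]/2 = [74.0 − √(74.0² − 4×74.0×15)]/2 = 20.9 m/s
Supergeostrophic (V > V_g = 15 m/s), as expected around a high.
Converting: 20.9 m/s × 1.944 = 40.6 knots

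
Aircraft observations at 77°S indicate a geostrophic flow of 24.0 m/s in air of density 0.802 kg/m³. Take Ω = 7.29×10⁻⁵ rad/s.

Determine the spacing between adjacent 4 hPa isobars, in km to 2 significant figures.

150 km

Coriolis parameter at 77°S:
f = 2Ω sin φ = 2 × 7.29×10⁻⁵ × sin 77° = 1.42×10⁻⁴ s⁻¹
Geostrophic balance rearranged: |∂P/∂n| = f ρ V_g
|∂P/∂n| = 1.42×10⁻⁴ × 0.802 × 24.0 = 2.73×10⁻³ Pa/m
Isobar spacing: Δn = ΔP/|∂P/∂n| = 400 Pa / 2.73×10⁻³ Pa/m = 146283 m ≈ 150 km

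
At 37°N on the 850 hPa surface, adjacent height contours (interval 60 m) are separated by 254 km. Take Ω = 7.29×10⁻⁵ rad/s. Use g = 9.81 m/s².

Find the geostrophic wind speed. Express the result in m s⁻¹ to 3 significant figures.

26.4 m s⁻¹

Coriolis parameter at 37°N:
f = 2Ω sin φ = 2 × 7.29×10⁻⁵ × sin 37° = 8.77×10⁻⁵ s⁻¹
Height gradient: |∂Z/∂n| = 60 m / 254000 m = 2.36×10⁻⁴
On a pressure surface, geostrophic balance gives V_g = (g/f)|∂Z/∂n|:
V_g = 9.81 × 2.36×10⁻⁴ / 8.77×10⁻⁵ = 26.4 m/s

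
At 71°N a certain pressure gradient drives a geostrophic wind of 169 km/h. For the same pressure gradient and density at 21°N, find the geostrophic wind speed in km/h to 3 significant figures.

With the same pressure gradient and density, V_g ∝ 1/f ∝ 1/sin φ.
V₂ = V₁ · sin φ₁ / sin φ₂ = 169 × sin 71° / sin 21°
V₂ = 169 × 0.9455/0.3584 = 446 km/h

446 km/h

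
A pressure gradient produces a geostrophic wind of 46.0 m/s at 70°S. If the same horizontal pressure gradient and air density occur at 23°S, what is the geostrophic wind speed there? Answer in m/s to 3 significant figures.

111 m/s

With the same pressure gradient and density, V_g ∝ 1/f ∝ 1/sin φ.
V₂ = V₁ · sin φ₁ / sin φ₂ = 46.0 × sin 70° / sin 23°
V₂ = 46.0 × 0.9397/0.3907 = 111 m/s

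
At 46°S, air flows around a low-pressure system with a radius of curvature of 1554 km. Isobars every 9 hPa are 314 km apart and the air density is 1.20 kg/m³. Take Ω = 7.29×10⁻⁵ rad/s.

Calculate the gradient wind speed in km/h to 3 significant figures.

Coriolis parameter at 46°S:
f = 2Ω sin φ = 2 × 7.29×10⁻⁵ × sin 46° = 1.05×10⁻⁴ s⁻¹
Pressure gradient: |∂P/∂n| = 900 Pa / 314000 m = 2.87×10⁻³ Pa/m
Geostrophic speed: V_g = |∂P/∂n|/(fρ) = 2.87×10⁻³/(1.05×10⁻⁴ × 1.20) = 22.8 m/s
Around a low, centrifugal force acts outward with Coriolis, so pressure-gradient force balances both:
(1/ρ)|∂P/∂n| = fV + V²/R  →  V² + fR·V − fR·V_g = 0
With fR = 1.05×10⁻⁴ × 1554×10³ m = 163 m/s:
V = [−fR + √((fR)² + 4 fR V_g)]/2 = [−163 + √(163² + 4×163×22.8)]/2 = 20.3 m/s
Subgeostrophic (V < V_g = 22.8 m/s), as expected around a low.
Converting: 20.3 m/s × 3.6 = 72.9 km/h

72.9 km/h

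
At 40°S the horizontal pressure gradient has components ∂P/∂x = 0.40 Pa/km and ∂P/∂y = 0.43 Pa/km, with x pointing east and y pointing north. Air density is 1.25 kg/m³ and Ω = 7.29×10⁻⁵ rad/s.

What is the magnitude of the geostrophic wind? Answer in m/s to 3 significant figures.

Coriolis parameter at 40°S:
f = 2Ω sin φ = 2 × 7.29×10⁻⁵ × sin 40° = 9.37×10⁻⁵ s⁻¹
In the Southern Hemisphere f is negative: f = −9.37×10⁻⁵ s⁻¹.
Component geostrophic relations (x east, y north):
u_g = −(1/(fρ)) ∂P/∂y,  v_g = (1/(fρ)) ∂P/∂x
u_g = −(0.43×10⁻³)/(−9.37×10⁻⁵ × 1.25) = 3.67 m/s;  v_g = (0.40×10⁻³)/(−9.37×10⁻⁵ × 1.25) = −3.41 m/s
|V_g| = √(u_g² + v_g²) = 5.01 m/s

5.01 m/s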